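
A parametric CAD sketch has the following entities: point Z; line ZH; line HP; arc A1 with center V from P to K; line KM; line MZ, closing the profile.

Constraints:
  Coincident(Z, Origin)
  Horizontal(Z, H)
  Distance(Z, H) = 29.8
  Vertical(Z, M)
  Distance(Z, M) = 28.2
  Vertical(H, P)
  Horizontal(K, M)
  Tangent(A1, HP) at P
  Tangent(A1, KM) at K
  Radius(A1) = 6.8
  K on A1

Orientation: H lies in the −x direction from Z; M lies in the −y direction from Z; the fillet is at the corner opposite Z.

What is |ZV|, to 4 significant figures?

31.42

Z is at the origin; Z and H share the same y with |ZH| = 29.8 and H on the −x side, so H = (-29.80, 0.000). Z and M share the same x with |ZM| = 28.2 and M on the −y side, so M = (0.000, -28.20). The virtual corner opposite Z is at (-29.80, -28.20). A1 meets HP tangentially, so VP is at right angles to HP and since A1 is tangent to KM there, VK ⟂ KM, with radius 6.8, so the center V sits 6.8 in from both sides at V = (-23.00, -21.40). Then |ZV| = |V − Z| = 31.42.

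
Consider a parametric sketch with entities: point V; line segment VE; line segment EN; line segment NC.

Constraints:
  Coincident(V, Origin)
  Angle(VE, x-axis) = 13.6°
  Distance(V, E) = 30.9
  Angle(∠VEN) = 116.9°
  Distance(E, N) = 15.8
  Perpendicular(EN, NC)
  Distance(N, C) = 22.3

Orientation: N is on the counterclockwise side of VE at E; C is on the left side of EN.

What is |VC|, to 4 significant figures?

30.24

∠VEN = 116.9°, so EN runs at 13.6° + (180° − 116.9°) = 76.70° from the x-axis; with |EN| = 15.8, N = E + 15.8·(cos 76.70°, sin 76.70°) = (33.67, 22.64). The perpendicularity gives NC at right angles to EN; with |NC| = 22.3 on the left of EN, C = N + 22.3·(-0.9732, 0.2300) = (11.97, 27.77). Then |VC| = |C − V| = 30.24.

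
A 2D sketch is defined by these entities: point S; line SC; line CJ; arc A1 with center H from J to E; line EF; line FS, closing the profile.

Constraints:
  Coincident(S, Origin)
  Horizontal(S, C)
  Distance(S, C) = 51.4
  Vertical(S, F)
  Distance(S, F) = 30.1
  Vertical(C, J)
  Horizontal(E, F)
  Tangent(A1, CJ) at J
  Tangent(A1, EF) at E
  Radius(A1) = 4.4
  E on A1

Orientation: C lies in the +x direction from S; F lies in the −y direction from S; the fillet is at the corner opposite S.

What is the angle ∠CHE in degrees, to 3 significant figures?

170°

S is at the origin; SC is horizontal with |SC| = 51.4 and C on the +x side, so C = (51.4, 0.00). SF is vertical with |SF| = 30.1 and F on the −y side, so F = (0.00, -30.1). The virtual corner opposite S is at (51.4, -30.1). Since A1 is tangent to CJ there, HJ ⟂ CJ and A1 meets EF tangentially, so HE is at right angles to EF, with radius 4.4, so the center H sits 4.4 in from both sides at H = (47.0, -25.7). That places the tangent points at J = (51.4, -25.7) on CJ and E = (47.0, -30.1) on EF. Then cos ∠CHE = HC·HE / (|HC||HE|), giving 170°.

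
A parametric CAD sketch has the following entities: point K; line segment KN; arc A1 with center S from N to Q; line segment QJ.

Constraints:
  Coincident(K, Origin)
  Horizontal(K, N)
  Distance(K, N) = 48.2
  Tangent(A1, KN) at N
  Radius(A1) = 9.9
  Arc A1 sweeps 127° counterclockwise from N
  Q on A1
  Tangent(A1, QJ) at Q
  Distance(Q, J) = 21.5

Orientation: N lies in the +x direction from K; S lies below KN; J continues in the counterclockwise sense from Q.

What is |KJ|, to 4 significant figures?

62.65

K is at the origin; KN is horizontal with |KN| = 48.2 and N on the +x side, so N = (48.20, 0.000). Tangency of A1 to KN means the radius SN is perpendicular to KN, so S = N + (0, -9.9) = (48.20, -9.900). On A1, N sits at bearing 90° from S; a 127° counterclockwise sweep puts Q at bearing 217°, so Q = S + 9.9·(cos 217°, sin 217°) = (40.29, -15.86). Tangency of A1 to QJ means the radius SQ is perpendicular to QJ, so QJ runs along (−sin 217°, cos 217°); with |QJ| = 21.5, J = (53.23, -33.03). Then |KJ| = |J − K| = 62.65.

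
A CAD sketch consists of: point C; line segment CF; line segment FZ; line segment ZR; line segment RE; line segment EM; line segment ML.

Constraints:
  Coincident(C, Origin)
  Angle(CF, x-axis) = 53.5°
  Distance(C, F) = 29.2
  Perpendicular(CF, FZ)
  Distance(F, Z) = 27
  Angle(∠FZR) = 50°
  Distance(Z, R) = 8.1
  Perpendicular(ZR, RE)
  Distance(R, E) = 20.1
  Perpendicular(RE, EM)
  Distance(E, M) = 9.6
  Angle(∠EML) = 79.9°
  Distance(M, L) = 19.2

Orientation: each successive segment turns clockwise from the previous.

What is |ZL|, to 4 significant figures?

2.218

RE is perpendicular to EM, so EM runs at 13.50°; with |EM| = 9.6, M = (35.84, 27.31). ∠EML = 79.9° gives ML at -86.60° from the x-axis; with |ML| = 19.2, L = (36.98, 8.141). Then |ZL| = |L − Z| = 2.218.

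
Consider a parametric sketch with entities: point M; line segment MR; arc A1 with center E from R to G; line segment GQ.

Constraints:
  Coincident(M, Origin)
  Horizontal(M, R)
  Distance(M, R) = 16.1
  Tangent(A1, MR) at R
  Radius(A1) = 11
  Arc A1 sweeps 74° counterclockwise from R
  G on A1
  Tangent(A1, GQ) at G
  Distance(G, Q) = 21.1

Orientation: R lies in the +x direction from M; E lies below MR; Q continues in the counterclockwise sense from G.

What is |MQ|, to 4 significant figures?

28.25

M is at the origin; MR is horizontal with |MR| = 16.1 and R on the +x side, so R = (16.10, 0.000). Tangency of A1 to MR means the radius ER is perpendicular to MR, so E = R + (0, -11) = (16.10, -11.00). On A1, R sits at bearing 90° from E; a 74° counterclockwise sweep puts G at bearing 164°, so G = E + 11.0·(cos 164°, sin 164°) = (5.526, -7.968). Tangency of A1 to GQ means the radius EG is perpendicular to GQ, so GQ runs along (−sin 164°, cos 164°); with |GQ| = 21.1, Q = (-0.2898, -28.25). Then |MQ| = |Q − M| = 28.25.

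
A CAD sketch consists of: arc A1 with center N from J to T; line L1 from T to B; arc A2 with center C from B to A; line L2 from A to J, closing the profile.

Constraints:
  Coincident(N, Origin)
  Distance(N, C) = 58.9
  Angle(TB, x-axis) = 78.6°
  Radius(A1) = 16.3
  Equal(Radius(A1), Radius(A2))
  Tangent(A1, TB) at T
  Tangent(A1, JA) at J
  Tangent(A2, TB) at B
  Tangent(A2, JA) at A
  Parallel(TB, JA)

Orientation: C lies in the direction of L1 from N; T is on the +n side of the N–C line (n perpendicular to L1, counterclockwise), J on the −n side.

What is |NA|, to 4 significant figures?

61.11

The slot axis is L1's direction at 78.6°, so u = (cos 78.6°, sin 78.6°) = (0.1977, 0.9803) and n = (−sin 78.6°, cos 78.6°) = (-0.9803, 0.1977). N is at the origin and C lies 58.9 along u from N, so C = 58.9·u = (11.64, 57.74). Tangency of A1 to both parallel lines with radius 16.3 puts T and J at N ± 16.3·n: T = (-15.98, 3.222), J = (15.98, -3.222). Equal radii place B and A the same way about C: B = C + 16.3·n = (-4.336, 60.96), A = C − 16.3·n = (27.62, 54.52). Then |NA| = |A − N| = 61.11.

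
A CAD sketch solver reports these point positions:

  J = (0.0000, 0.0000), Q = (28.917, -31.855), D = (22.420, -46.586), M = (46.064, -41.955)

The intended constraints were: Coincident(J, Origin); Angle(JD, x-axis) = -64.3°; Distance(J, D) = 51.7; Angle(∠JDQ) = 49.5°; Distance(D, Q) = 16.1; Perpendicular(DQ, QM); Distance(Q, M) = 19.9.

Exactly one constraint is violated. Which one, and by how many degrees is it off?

Perpendicular(DQ, QM) — off by 6.70°.

J = (0.00, 0.00) ✓; JD at -64.30° ✓; |JD| = 51.70 ✓; ∠JDQ = 49.50° ✓; |DQ| = 16.10 ✓; ∠(DQ, QM) = 96.70° ✗; |QM| = 19.90 ✓.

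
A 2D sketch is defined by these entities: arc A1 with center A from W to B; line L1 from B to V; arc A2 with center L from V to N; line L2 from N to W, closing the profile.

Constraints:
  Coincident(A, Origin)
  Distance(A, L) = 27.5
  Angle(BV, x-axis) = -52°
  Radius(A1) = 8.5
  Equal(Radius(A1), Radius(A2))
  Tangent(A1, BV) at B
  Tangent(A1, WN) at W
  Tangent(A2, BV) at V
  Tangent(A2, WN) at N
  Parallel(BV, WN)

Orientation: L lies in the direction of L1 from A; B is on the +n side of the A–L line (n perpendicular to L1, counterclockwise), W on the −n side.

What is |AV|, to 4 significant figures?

28.78

Tangency of A1 to both parallel lines with radius 8.5 puts B and W at A ± 8.5·n: B = (6.698, 5.233), W = (-6.698, -5.233). Equal radii place V and N the same way about L: V = L + 8.5·n = (23.63, -16.44), N = L − 8.5·n = (10.23, -26.90). Then |AV| = |V − A| = 28.78.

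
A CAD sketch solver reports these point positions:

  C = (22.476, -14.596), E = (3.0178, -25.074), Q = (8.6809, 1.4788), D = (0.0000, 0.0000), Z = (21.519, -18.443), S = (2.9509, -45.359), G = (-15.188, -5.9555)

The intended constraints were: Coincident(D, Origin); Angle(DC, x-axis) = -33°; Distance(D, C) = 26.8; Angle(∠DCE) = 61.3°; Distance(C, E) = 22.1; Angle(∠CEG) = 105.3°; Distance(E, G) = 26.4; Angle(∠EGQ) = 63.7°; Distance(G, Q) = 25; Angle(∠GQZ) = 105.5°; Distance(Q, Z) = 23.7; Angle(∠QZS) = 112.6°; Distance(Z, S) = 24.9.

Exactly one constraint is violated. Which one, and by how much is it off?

Distance(Z, S) = 24.9 — off by 7.80.

D = (0.00, 0.00) ✓; DC at -33.00° ✓; |DC| = 26.80 ✓; ∠DCE = 61.30° ✓; |CE| = 22.10 ✓; ∠CEG = 105.3° ✓; |EG| = 26.40 ✓; ∠EGQ = 63.70° ✓; |GQ| = 25.00 ✓; ∠GQZ = 105.5° ✓; |QZ| = 23.70 ✓; ∠QZS = 112.6° ✓; |ZS| = 32.70 ✗.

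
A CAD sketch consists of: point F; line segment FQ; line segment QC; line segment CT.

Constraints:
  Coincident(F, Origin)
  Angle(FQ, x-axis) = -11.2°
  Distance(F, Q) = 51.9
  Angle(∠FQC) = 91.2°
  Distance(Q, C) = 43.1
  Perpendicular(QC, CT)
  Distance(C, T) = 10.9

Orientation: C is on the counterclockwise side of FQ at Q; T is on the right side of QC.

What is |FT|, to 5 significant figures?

76.778

F is at the origin; FQ runs at -11.2° with length 51.9, so Q = 51.9·(cos -11.2°, sin -11.2°) = (50.912, -10.081). ∠FQC = 91.2°, so QC runs at -11.2° + (180° − 91.2°) = 77.600° from the x-axis; with |QC| = 43.1, C = Q + 43.1·(cos 77.600°, sin 77.600°) = (60.167, 32.014). QC ⟂ CT; with |CT| = 10.9 on the right of QC, T = C + 10.9·(0.97667, -0.21474) = (70.812, 29.673). Then |FT| = |T − F| = 76.778.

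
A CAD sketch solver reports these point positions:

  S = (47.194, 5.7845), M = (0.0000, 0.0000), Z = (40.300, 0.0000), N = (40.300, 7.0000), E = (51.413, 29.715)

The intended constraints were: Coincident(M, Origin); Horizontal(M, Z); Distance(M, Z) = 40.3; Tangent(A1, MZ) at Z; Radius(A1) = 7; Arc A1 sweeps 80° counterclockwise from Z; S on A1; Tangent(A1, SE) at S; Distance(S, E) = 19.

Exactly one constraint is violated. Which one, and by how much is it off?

Distance(S, E) = 19 — off by 5.30.

M = (0.00, 0.00) ✓; M.y = 0.00, Z.y = 0.00 ✓; |MZ| = 40.30 ✓; ∠(NZ, ZM) = 90.00° ✓; |NZ| = 7.000 ✓; bearing(N→S) − bearing(N→Z) = 80.00° ✓; |NS| = 7.000 ✓; ∠(NS, SE) = 90.00° ✓; |SE| = 24.30 ✗.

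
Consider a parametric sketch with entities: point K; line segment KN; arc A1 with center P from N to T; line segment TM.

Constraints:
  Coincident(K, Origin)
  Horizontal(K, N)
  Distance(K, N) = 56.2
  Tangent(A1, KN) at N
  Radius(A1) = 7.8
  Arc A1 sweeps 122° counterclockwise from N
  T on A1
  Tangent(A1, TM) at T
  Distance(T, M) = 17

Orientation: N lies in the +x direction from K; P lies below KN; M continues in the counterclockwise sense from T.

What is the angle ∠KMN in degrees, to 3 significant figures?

60.6°

K is at the origin; KN is horizontal with |KN| = 56.2 and N on the +x side, so N = (56.2, 0.00). A1 meets KN tangentially, so PN is at right angles to KN, so P = N + (0, -7.8) = (56.2, -7.80). On A1, N sits at bearing 90° from P; a 122° counterclockwise sweep puts T at bearing 212°, so T = P + 7.8·(cos 212°, sin 212°) = (49.6, -11.9). The tangent condition forces PT to be normal to TM, so TM runs along (−sin 212°, cos 212°); with |TM| = 17.0, M = (58.6, -26.4). Then cos ∠KMN = MK·MN / (|MK||MN|), giving 60.6°.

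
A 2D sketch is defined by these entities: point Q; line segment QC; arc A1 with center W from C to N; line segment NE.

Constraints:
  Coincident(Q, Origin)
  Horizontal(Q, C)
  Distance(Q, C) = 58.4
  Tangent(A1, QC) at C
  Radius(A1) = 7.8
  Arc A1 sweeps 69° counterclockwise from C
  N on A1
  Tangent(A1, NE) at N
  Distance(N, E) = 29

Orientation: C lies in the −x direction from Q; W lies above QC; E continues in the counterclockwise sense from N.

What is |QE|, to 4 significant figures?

51.84

Q is at the origin; QC is horizontal with |QC| = 58.4 and C on the −x side, so C = (-58.40, 0.000). Tangency of A1 to QC means the radius WC is perpendicular to QC, so W = C + (0, 7.8) = (-58.40, 7.800). On A1, C sits at bearing -90° from W; a 69° counterclockwise sweep puts N at bearing -21°, so N = W + 7.8·(cos -21°, sin -21°) = (-51.12, 5.005). A1 meets NE tangentially, so WN is at right angles to NE, so NE runs along (−sin -21°, cos -21°); with |NE| = 29.0, E = (-40.73, 32.08). Then |QE| = |E − Q| = 51.84.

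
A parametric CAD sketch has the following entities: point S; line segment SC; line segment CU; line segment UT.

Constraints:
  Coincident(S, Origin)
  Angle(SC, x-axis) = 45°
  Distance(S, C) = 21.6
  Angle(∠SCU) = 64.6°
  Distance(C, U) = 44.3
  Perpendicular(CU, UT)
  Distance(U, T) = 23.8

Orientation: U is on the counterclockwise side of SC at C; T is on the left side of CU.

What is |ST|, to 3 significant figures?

35.3

S is at the origin; SC runs at 45.0° with length 21.6, so C = 21.6·(cos 45.0°, sin 45.0°) = (15.3, 15.3). ∠SCU = 64.6°, so CU runs at 45.0° + (180° − 64.6°) = 160° from the x-axis; with |CU| = 44.3, U = C + 44.3·(cos 160°, sin 160°) = (-26.5, 30.1). CU ⟂ UT; with |UT| = 23.8 on the left of CU, T = U + 23.8·(-0.335, -0.942) = (-34.4, 7.71). Then |ST| = |T − S| = 35.3.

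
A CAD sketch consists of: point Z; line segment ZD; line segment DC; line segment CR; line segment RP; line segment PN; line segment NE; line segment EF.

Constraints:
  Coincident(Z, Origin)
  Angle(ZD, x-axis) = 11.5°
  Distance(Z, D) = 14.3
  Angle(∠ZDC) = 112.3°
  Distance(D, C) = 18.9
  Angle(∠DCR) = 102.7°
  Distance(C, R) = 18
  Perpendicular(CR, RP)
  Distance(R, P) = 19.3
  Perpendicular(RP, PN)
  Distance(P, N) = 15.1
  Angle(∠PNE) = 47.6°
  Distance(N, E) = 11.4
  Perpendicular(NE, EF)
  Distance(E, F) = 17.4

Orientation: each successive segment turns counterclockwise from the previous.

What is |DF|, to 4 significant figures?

27.91

∠PNE = 47.6° gives NE at 108.9° from the x-axis; with |NE| = 11.4, E = (3.506, 15.66). NE ⟂ EF, so EF runs at -161.1°; with |EF| = 17.4, F = (-12.96, 10.02). Then |DF| = |F − D| = 27.91.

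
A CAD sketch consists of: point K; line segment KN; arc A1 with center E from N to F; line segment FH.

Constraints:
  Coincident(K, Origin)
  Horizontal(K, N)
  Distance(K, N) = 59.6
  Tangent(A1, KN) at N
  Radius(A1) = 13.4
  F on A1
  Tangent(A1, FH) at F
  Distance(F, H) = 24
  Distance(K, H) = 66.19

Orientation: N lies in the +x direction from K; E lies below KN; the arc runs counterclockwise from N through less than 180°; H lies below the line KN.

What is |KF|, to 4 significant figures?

49.57

Checks: K.y = 0.00, N.y = 0.00 ✓; |EF| = 13.40 ✓; ∠(EF, FH) = 90.00° ✓; |FH| = 24.00 ✓; |KH| = 66.19 ✓.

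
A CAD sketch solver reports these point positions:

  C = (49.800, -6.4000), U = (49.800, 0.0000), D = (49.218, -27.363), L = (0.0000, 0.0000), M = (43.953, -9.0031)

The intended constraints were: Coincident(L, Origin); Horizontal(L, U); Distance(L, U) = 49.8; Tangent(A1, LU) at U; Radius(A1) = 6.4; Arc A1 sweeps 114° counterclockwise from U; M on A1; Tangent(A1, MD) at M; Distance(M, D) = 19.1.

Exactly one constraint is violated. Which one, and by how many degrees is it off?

Tangent(A1, MD) at M — off by 8.00°.

L = (0.00, 0.00) ✓; L.y = 0.00, U.y = 0.00 ✓; |LU| = 49.80 ✓; ∠(CU, UL) = 90.00° ✓; |CU| = 6.400 ✓; bearing(C→M) − bearing(C→U) = 114.0° ✓; |CM| = 6.400 ✓; ∠(CM, MD) = 98.00° ✗; |MD| = 19.10 ✓.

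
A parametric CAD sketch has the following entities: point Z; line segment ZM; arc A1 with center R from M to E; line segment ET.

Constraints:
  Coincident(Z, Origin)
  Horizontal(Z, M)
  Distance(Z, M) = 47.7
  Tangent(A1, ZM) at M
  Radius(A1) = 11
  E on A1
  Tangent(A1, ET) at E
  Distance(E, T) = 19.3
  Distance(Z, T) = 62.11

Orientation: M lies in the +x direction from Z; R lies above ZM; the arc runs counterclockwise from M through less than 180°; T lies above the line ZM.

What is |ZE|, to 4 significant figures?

59.94

Checks: ∠(RM, MZ) = 90.00° ✓; |RE| = 11.00 ✓; ∠(RE, ET) = 90.00° ✓; |ET| = 19.30 ✓; |ZT| = 62.11 ✓.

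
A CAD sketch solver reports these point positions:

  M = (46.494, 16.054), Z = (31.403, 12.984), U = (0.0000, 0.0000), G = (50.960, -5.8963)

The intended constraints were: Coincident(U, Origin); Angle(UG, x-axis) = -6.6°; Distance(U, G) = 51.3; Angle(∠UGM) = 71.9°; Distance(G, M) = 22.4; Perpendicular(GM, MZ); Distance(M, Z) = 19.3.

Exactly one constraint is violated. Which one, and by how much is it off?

Distance(M, Z) = 19.3 — off by 3.90.

U = (0.00, 0.00) ✓; UG at -6.600° ✓; |UG| = 51.30 ✓; ∠UGM = 71.90° ✓; |GM| = 22.40 ✓; ∠(GM, MZ) = 90.00° ✓; |MZ| = 15.40 ✗.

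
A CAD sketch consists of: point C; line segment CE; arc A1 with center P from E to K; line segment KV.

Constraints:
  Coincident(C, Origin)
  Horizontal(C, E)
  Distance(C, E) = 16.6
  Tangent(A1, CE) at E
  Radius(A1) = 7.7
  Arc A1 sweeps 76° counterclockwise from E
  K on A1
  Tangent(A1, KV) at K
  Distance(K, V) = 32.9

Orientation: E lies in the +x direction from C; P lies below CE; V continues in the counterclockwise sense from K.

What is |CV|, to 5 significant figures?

37.778

On A1, E sits at bearing 90° from P; a 76° counterclockwise sweep puts K at bearing 166°, so K = P + 7.7·(cos 166°, sin 166°) = (9.1287, -5.8372). Since A1 is tangent to KV there, PK ⟂ KV, so KV runs along (−sin 166°, cos 166°); with |KV| = 32.9, V = (1.1695, -37.760). Then |CV| = |V − C| = 37.778.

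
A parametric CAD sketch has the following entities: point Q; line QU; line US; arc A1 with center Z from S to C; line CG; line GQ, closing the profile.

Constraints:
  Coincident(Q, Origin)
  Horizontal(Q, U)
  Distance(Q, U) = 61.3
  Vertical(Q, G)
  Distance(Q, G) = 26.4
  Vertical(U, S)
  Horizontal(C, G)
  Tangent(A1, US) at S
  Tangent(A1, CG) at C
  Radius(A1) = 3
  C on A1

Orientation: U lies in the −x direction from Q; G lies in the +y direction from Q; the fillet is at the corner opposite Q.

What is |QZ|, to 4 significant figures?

62.82

Q is at the origin; QU is horizontal with |QU| = 61.3 and U on the −x side, so U = (-61.30, 0.000). Q and G share the same x with |QG| = 26.4 and G on the +y side, so G = (0.000, 26.40). The virtual corner opposite Q is at (-61.30, 26.40). A1 meets US tangentially, so ZS is at right angles to US and A1 meets CG tangentially, so ZC is at right angles to CG, with radius 3.0, so the center Z sits 3.0 in from both sides at Z = (-58.30, 23.40). Then |QZ| = |Z − Q| = 62.82.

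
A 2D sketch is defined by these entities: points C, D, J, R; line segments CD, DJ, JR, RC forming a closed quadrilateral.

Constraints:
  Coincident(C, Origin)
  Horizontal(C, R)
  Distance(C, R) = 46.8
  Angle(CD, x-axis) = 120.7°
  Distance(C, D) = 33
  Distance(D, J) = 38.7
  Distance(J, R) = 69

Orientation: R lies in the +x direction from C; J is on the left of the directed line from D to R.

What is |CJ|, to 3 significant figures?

58.1

C is at the origin; CR is horizontal with |CR| = 46.8 and R in +x, so R = (46.8, 0). CD runs at 120.7° with |CD| = 33.0, so D = (-16.8, 28.4). J is determined by |DJ| = 38.7 and |JR| = 69.0 together: it lies at the intersection of circle(D, 38.7) and circle(R, 69.0). With |DR| = 69.7, the foot of the radical line on DR is 11.4 from D and the perpendicular offset is √(38.7² − 11.4²) = 37.0. Taking the left-of-DR solution: J = (8.65, 57.5).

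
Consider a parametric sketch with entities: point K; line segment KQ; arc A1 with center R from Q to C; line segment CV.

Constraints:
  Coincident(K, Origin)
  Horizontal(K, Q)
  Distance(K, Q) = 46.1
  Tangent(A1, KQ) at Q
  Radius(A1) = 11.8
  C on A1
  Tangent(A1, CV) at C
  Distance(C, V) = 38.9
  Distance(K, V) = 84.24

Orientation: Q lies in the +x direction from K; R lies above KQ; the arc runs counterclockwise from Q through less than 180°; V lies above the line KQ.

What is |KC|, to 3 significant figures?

57.3

K is at the origin; K and Q share the same y with |KQ| = 46.1 and Q on the +x side, so Q = (46.1, 0.00). Since A1 is tangent to KQ there, RQ ⟂ KQ, so R = Q + (0, 11.8) = (46.1, 11.8). Since RC ⟂ CV (tangency), |RV| = √(11.8² + 38.9²) = 40.7 regardless of where C sits on A1. So V lies on both circle(K, 84.24) and circle(R, 40.7); the above-KQ intersection is V = (72.7, 42.5). C is the foot of the tangent from V: C = (56.9, 6.99).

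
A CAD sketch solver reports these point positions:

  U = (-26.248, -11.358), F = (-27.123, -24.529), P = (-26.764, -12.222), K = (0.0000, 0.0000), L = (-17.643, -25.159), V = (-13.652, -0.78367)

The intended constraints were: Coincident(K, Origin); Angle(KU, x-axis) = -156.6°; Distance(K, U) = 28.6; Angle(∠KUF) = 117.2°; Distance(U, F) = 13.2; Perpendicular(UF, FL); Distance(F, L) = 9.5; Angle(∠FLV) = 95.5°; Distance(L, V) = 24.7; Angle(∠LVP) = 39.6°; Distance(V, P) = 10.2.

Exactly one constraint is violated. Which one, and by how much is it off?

Distance(V, P) = 10.2 — off by 7.20.

K = (0.00, 0.00) ✓; KU at -156.6° ✓; |KU| = 28.60 ✓; ∠KUF = 117.2° ✓; |UF| = 13.20 ✓; ∠(UF, FL) = 90.00° ✓; |FL| = 9.501 ✓; ∠FLV = 95.50° ✓; |LV| = 24.70 ✓; ∠LVP = 39.60° ✓; |VP| = 17.40 ✗.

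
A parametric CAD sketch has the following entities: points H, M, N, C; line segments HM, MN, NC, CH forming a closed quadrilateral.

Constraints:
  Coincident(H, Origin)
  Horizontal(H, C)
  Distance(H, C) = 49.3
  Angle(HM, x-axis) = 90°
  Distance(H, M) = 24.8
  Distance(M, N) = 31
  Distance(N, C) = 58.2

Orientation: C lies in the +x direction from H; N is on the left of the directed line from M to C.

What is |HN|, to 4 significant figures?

52.93

Checks: |MN| = 31.00 ✓; |NC| = 58.20 ✓.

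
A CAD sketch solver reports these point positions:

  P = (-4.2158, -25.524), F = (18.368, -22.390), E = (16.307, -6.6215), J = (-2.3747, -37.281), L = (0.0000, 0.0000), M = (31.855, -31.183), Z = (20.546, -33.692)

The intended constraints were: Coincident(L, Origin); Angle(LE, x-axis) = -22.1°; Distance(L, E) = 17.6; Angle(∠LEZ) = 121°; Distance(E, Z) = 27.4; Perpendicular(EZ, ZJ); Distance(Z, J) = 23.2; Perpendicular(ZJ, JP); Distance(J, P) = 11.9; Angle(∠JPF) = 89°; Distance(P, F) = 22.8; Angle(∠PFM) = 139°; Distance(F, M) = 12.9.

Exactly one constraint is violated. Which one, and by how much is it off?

Distance(F, M) = 12.9 — off by 3.20.

L = (0.00, 0.00) ✓; LE at -22.10° ✓; |LE| = 17.60 ✓; ∠LEZ = 121.0° ✓; |EZ| = 27.40 ✓; ∠(EZ, ZJ) = 90.00° ✓; |ZJ| = 23.20 ✓; ∠(ZJ, JP) = 90.00° ✓; |JP| = 11.90 ✓; ∠JPF = 89.00° ✓; |PF| = 22.80 ✓; ∠PFM = 139.0° ✓; |FM| = 16.10 ✗.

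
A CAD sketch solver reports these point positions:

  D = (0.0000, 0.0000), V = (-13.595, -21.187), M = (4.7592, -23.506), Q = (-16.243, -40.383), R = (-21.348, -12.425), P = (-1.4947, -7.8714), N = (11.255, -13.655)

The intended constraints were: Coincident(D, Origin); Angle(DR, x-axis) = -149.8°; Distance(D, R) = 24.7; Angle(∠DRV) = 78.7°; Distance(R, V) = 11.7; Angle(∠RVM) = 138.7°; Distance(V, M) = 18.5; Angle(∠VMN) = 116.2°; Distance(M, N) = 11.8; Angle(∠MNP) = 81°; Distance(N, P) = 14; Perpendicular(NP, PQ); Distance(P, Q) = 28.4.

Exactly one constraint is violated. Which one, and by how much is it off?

Distance(P, Q) = 28.4 — off by 7.30.

D = (0.00, 0.00) ✓; DR at -149.8° ✓; |DR| = 24.70 ✓; ∠DRV = 78.70° ✓; |RV| = 11.70 ✓; ∠RVM = 138.7° ✓; |VM| = 18.50 ✓; ∠VMN = 116.2° ✓; |MN| = 11.80 ✓; ∠MNP = 81.00° ✓; |NP| = 14.00 ✓; ∠(NP, PQ) = 90.00° ✓; |PQ| = 35.70 ✗.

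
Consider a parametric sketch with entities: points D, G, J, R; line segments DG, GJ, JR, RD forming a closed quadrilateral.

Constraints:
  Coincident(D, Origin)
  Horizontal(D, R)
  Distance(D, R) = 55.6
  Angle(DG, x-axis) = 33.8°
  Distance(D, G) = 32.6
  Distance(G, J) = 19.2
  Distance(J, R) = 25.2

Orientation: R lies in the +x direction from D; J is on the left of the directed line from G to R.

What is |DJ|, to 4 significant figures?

51.16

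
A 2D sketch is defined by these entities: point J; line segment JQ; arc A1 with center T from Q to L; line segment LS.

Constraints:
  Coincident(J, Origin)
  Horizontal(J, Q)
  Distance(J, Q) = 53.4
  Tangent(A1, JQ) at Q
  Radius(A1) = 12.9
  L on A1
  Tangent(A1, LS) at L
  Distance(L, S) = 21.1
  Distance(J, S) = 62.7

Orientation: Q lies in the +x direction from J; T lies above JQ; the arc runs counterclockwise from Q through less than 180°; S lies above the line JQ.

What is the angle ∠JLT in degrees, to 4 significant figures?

20.38°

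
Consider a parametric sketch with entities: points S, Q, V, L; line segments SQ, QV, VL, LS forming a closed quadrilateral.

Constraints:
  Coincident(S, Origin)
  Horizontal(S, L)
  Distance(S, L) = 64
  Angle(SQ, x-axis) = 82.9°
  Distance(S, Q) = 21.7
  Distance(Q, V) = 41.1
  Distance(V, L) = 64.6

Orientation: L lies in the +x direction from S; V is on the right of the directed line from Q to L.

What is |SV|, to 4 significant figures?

19.72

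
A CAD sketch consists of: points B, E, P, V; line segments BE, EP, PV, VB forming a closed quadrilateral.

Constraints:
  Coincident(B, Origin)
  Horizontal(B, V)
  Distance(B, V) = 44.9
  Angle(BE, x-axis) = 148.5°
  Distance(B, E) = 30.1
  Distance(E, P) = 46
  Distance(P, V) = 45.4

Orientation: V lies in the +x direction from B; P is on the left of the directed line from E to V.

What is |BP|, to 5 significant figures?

38.578

B is at the origin; BV is horizontal with |BV| = 44.9 and V in +x, so V = (44.9, 0). BE runs at 148.5° with |BE| = 30.1, so E = (-25.664, 15.727). P is determined by |EP| = 46.0 and |PV| = 45.4 together: it lies at the intersection of circle(E, 46.0) and circle(V, 45.4). With |EV| = 72.296, the foot of the radical line on EV is 36.527 from E and the perpendicular offset is √(46.0² − 36.527²) = 27.960. Taking the left-of-EV solution: P = (16.070, 35.072).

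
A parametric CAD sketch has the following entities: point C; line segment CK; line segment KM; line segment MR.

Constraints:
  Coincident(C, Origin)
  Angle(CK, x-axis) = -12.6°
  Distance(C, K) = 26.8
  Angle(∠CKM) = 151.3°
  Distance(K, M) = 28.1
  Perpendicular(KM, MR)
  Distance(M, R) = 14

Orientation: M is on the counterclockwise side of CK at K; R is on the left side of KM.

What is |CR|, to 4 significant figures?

51.62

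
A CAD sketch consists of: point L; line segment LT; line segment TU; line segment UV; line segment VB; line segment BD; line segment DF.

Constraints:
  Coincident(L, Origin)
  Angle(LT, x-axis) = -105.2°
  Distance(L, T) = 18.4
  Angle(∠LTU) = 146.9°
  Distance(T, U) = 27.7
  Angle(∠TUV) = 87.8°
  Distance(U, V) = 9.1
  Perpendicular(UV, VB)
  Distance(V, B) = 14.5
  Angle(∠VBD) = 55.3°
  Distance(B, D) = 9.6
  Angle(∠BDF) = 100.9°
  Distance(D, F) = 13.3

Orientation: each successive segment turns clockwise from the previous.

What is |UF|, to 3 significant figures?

7.28

∠VBD = 55.3° gives BD at -85.2° from the x-axis; with |BD| = 9.6, D = (-19.3, -29.5). ∠BDF = 100.9° gives DF at -164° from the x-axis; with |DF| = 13.3, F = (-32.1, -33.1). Then |UF| = |F − U| = 7.28.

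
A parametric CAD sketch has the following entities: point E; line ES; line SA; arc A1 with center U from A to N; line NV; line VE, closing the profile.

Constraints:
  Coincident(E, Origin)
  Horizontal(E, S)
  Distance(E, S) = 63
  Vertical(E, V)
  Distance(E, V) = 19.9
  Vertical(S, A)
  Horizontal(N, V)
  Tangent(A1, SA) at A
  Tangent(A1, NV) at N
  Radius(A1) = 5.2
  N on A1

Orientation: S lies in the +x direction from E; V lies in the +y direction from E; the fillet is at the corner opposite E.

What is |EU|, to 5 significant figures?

59.640

E and V share the same x with |EV| = 19.9 and V on the +y side, so V = (0.0000, 19.900). The virtual corner opposite E is at (63.000, 19.900). Since A1 is tangent to SA there, UA ⟂ SA and the tangent condition forces UN to be normal to NV, with radius 5.2, so the center U sits 5.2 in from both sides at U = (57.800, 14.700). Then |EU| = |U − E| = 59.640.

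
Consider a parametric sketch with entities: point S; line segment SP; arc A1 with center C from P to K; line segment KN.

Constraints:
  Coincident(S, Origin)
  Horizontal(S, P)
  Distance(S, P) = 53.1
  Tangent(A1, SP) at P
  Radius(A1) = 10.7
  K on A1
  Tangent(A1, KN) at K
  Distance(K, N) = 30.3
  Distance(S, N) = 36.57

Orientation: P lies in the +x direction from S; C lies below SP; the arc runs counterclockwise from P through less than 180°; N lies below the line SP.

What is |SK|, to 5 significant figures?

45.174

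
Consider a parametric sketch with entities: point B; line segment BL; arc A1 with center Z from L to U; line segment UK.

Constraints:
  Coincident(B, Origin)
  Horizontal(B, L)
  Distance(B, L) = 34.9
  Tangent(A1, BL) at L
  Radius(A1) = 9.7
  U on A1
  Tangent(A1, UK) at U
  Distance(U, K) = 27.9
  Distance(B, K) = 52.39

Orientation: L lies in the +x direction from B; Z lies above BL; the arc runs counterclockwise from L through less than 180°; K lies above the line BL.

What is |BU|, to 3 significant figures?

45.9

Checks: |ZU| = 9.700 ✓; ∠(ZU, UK) = 90.00° ✓; |UK| = 27.90 ✓; |BK| = 52.39 ✓.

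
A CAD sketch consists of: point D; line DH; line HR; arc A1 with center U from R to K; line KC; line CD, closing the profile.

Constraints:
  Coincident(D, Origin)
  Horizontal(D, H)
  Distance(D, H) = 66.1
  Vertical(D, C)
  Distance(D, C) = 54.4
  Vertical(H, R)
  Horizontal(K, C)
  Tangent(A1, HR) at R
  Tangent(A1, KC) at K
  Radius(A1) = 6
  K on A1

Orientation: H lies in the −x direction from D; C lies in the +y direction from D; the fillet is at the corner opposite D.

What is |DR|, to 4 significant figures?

81.93

The virtual corner opposite D is at (-66.10, 54.40). Since A1 is tangent to HR there, UR ⟂ HR and since A1 is tangent to KC there, UK ⟂ KC, with radius 6.0, so the center U sits 6.0 in from both sides at U = (-60.10, 48.40). That places the tangent points at R = (-66.10, 48.40) on HR and K = (-60.10, 54.40) on KC. Then |DR| = |R − D| = 81.93.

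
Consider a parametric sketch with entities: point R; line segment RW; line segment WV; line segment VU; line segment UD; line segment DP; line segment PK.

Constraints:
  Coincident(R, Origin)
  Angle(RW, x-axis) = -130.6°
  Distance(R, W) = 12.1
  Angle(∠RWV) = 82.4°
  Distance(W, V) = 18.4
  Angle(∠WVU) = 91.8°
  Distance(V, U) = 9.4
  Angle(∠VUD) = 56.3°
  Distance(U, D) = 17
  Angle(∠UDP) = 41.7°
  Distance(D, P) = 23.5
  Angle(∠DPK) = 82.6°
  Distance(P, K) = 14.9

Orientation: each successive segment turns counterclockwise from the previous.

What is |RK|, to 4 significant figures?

26.45

R is at the origin; RW runs at -130.6° with length 12.1, so W = (-7.874, -9.187). ∠RWV = 82.4° gives WV at -33.00° from the x-axis; with |WV| = 18.4, V = (7.557, -19.21). ∠WVU = 91.8° gives VU at 55.20° from the x-axis; with |VU| = 9.4, U = (12.92, -11.49). ∠VUD = 56.3° gives UD at 178.9° from the x-axis; with |UD| = 17.0, D = (-4.075, -11.16). ∠UDP = 41.7° gives DP at -42.80° from the x-axis; with |DP| = 23.5, P = (13.17, -27.13). ∠DPK = 82.6° gives PK at 54.60° from the x-axis; with |PK| = 14.9, K = (21.80, -14.98). Then |RK| = |K − R| = 26.45.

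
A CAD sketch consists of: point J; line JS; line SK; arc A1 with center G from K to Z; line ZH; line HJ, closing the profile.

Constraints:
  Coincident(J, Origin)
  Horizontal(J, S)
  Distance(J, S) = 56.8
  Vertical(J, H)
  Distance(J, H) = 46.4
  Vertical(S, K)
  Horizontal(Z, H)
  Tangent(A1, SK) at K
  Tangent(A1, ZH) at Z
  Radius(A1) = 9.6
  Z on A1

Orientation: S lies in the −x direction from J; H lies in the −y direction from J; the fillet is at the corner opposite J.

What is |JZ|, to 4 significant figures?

66.19

The virtual corner opposite J is at (-56.80, -46.40). A1 meets SK tangentially, so GK is at right angles to SK and tangency of A1 to ZH means the radius GZ is perpendicular to ZH, with radius 9.6, so the center G sits 9.6 in from both sides at G = (-47.20, -36.80). That places the tangent points at K = (-56.80, -36.80) on SK and Z = (-47.20, -46.40) on ZH. Then |JZ| = |Z − J| = 66.19.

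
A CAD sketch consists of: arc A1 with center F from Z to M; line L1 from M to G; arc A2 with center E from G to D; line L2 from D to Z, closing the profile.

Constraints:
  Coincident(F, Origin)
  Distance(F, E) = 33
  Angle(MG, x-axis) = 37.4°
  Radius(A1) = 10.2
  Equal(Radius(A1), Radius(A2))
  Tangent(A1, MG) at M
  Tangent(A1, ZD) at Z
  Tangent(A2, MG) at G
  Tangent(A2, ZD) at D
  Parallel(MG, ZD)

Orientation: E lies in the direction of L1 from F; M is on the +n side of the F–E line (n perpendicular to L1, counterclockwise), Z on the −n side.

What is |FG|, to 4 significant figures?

34.54

The slot axis is L1's direction at 37.4°, so u = (cos 37.4°, sin 37.4°) = (0.7944, 0.6074) and n = (−sin 37.4°, cos 37.4°) = (-0.6074, 0.7944). F is at the origin and E lies 33.0 along u from F, so E = 33.0·u = (26.22, 20.04). Tangency of A1 to both parallel lines with radius 10.2 puts M and Z at F ± 10.2·n: M = (-6.195, 8.103), Z = (6.195, -8.103). Equal radii place G and D the same way about E: G = E + 10.2·n = (20.02, 28.15), D = E − 10.2·n = (32.41, 11.94). Then |FG| = |G − F| = 34.54.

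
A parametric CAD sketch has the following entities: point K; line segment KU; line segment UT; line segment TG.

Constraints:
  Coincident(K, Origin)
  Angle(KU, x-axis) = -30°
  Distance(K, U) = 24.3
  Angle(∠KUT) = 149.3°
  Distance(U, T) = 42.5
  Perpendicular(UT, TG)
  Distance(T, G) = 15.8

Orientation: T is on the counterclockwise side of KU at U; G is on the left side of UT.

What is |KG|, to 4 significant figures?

63.49

K is at the origin; KU runs at -30.0° with length 24.3, so U = 24.3·(cos -30.0°, sin -30.0°) = (21.04, -12.15). ∠KUT = 149.3°, so UT runs at -30.0° + (180° − 149.3°) = 0.7000° from the x-axis; with |UT| = 42.5, T = U + 42.5·(cos 0.7000°, sin 0.7000°) = (63.54, -11.63). The perpendicularity gives TG at right angles to UT; with |TG| = 15.8 on the left of UT, G = T + 15.8·(-0.01222, 0.9999) = (63.35, 4.168). Then |KG| = |G − K| = 63.49.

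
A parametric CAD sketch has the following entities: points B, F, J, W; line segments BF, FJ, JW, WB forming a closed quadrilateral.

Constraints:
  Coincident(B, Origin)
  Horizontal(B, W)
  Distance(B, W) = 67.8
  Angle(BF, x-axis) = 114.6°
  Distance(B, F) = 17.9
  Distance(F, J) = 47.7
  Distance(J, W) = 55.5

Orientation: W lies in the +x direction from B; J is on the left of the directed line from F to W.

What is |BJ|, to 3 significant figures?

53.5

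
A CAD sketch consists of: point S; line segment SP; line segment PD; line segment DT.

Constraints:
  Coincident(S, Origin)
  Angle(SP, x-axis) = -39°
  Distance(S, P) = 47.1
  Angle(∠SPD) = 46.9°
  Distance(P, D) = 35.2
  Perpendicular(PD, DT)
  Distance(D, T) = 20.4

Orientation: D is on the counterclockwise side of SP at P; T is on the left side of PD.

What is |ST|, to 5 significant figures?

14.312

S is at the origin; SP runs at -39.0° with length 47.1, so P = 47.1·(cos -39.0°, sin -39.0°) = (36.604, -29.641). ∠SPD = 46.9°, so PD runs at -39.0° + (180° − 46.9°) = 94.100° from the x-axis; with |PD| = 35.2, D = P + 35.2·(cos 94.100°, sin 94.100°) = (34.087, 5.4689). PD ⟂ DT; with |DT| = 20.4 on the left of PD, T = D + 20.4·(-0.99744, -0.071497) = (13.739, 4.0104). Then |ST| = |T − S| = 14.312.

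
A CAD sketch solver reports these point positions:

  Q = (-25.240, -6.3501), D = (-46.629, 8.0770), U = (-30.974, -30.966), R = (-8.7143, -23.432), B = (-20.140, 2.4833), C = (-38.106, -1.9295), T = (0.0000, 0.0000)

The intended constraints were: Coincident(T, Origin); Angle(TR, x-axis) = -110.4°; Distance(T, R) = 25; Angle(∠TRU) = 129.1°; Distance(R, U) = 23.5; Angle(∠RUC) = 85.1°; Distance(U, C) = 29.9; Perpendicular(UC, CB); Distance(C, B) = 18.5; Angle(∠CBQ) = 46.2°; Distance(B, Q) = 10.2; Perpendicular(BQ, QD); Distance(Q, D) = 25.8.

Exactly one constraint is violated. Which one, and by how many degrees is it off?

Perpendicular(BQ, QD) — off by 4.00°.

T = (0.00, 0.00) ✓; TR at -110.4° ✓; |TR| = 25.00 ✓; ∠TRU = 129.1° ✓; |RU| = 23.50 ✓; ∠RUC = 85.10° ✓; |UC| = 29.90 ✓; ∠(UC, CB) = 90.00° ✓; |CB| = 18.50 ✓; ∠CBQ = 46.20° ✓; |BQ| = 10.20 ✓; ∠(BQ, QD) = 94.00° ✗; |QD| = 25.80 ✓.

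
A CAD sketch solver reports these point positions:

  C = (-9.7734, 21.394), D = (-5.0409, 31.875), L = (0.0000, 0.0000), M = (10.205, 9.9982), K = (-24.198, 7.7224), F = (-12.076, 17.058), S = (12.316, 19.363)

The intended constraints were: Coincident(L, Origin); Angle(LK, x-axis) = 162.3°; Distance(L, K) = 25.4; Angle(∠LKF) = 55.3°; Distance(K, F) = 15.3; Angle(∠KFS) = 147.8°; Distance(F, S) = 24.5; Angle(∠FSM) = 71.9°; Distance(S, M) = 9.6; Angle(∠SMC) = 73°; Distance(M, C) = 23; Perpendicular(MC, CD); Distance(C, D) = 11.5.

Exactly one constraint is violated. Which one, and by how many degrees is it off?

Perpendicular(MC, CD) — off by 5.40°.

L = (0.00, 0.00) ✓; LK at 162.3° ✓; |LK| = 25.40 ✓; ∠LKF = 55.30° ✓; |KF| = 15.30 ✓; ∠KFS = 147.8° ✓; |FS| = 24.50 ✓; ∠FSM = 71.90° ✓; |SM| = 9.600 ✓; ∠SMC = 73.00° ✓; |MC| = 23.00 ✓; ∠(MC, CD) = 84.60° ✗; |CD| = 11.50 ✓.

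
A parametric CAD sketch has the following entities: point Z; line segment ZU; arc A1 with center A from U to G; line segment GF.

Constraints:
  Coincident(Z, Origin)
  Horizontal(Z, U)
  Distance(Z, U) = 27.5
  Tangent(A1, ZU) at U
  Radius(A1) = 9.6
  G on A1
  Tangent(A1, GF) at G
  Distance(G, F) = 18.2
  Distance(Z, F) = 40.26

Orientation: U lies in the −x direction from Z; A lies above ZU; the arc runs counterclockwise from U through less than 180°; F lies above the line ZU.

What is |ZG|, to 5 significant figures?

23.309

Checks: |AG| = 9.600 ✓; ∠(AG, GF) = 90.00° ✓; |GF| = 18.20 ✓; |ZF| = 40.26 ✓.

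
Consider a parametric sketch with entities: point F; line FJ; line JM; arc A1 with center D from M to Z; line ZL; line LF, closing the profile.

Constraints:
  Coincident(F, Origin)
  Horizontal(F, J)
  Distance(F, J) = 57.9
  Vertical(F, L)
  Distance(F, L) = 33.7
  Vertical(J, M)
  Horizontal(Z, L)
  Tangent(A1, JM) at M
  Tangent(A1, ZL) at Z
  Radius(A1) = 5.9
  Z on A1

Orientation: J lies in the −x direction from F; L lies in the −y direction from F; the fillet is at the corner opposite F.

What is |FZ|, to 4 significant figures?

61.97

F is at the origin; FJ is horizontal with |FJ| = 57.9 and J on the −x side, so J = (-57.90, 0.000). F and L share the same x with |FL| = 33.7 and L on the −y side, so L = (0.000, -33.70). The virtual corner opposite F is at (-57.90, -33.70). Tangency of A1 to JM means the radius DM is perpendicular to JM and since A1 is tangent to ZL there, DZ ⟂ ZL, with radius 5.9, so the center D sits 5.9 in from both sides at D = (-52.00, -27.80). That places the tangent points at M = (-57.90, -27.80) on JM and Z = (-52.00, -33.70) on ZL. Then |FZ| = |Z − F| = 61.97.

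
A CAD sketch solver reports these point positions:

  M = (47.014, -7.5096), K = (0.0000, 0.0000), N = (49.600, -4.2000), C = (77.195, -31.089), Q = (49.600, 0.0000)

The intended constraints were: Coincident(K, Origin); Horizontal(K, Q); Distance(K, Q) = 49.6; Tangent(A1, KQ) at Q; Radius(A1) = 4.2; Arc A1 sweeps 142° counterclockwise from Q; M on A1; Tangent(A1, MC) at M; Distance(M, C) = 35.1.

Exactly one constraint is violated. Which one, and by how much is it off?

Distance(M, C) = 35.1 — off by 3.20.

K = (0.00, 0.00) ✓; K.y = 0.00, Q.y = 0.00 ✓; |KQ| = 49.60 ✓; ∠(NQ, QK) = 90.00° ✓; |NQ| = 4.200 ✓; bearing(N→M) − bearing(N→Q) = 142.0° ✓; |NM| = 4.200 ✓; ∠(NM, MC) = 90.00° ✓; |MC| = 38.30 ✗.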